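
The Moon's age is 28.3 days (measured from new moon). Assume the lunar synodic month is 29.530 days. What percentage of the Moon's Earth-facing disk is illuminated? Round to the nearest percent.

2%

Phase angle: θ = 360°·(28.3 d)/(29.530 d) = 345.0°.
With cos θ = 0.966, the lit fraction is (1 − 0.966)/2 ≈ 0.017, so 2%.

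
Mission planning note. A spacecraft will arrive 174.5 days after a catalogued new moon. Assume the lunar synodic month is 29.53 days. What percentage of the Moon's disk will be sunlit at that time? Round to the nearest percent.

174.5 d spans 5 complete synodic months (5 × 29.53 = 147.65 d) plus 26.85 d.
Phase angle: θ = 360°·(26.85 d)/(29.53 d) = 327.3°.
With cos θ = 0.842, the lit fraction is (1 − 0.842)/2 ≈ 0.079, so 8%.

8%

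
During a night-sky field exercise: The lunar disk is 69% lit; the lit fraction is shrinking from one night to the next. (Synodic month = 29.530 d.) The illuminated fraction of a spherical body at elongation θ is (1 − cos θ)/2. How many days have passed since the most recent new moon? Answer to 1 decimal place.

20.3 days

From f = (1 − cos θ)/2: cos θ = 1 − 2×0.69 = -0.380; arccos → 112.3°.
Waning ⇒ past full, so θ = 360° − 112.3° = 247.7°.
At 360°/29.530 d per day, 247.7° corresponds to 20.32 days.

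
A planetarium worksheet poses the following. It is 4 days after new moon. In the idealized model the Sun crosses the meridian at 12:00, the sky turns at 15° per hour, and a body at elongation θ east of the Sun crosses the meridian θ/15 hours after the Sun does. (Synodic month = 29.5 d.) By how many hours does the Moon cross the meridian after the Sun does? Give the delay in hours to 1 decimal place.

The Moon has covered 4/29.5 of its cycle, so θ ≈ 360° × 4/29.5 = 48.8°.
Delay after the Sun = 48.8° / (15°/h) ≈ 3.25 h.
So the Moon crosses the meridian 3.25 h after the Sun.

3.3 h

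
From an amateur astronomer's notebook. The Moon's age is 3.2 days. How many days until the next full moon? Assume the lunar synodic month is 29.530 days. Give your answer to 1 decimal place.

Full moon occurs at elongation 180°, i.e. at age 29.530 × 180/360 = 14.765 d.
That is 14.765 − 3.2 = 11.565 days ahead.

11.6 days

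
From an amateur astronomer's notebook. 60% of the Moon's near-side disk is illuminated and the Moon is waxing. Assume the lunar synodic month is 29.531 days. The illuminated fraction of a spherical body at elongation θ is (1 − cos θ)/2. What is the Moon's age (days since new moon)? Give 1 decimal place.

8.3 days

Invert f = (1 − cos θ)/2 to get cos θ = 1 − 2(0.60) = -0.200, hence θ₀ = arccos -0.200 = 101.5°.
Before full moon the principal value applies: θ = 101.5°.
At 360°/29.531 d per day, 101.5° corresponds to 8.33 days.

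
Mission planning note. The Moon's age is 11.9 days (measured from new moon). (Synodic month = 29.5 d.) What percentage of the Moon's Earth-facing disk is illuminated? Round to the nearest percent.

Phase angle: θ = 360°·(11.9 d)/(29.5 d) = 145.2°.
cos 145.2° = (-0.821), so f = (1 − (-0.821))/2 = 0.911, so 91%.

91%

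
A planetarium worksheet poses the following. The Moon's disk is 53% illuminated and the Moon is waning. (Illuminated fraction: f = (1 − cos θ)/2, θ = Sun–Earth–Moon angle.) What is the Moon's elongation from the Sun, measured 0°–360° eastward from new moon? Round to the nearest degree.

From f = (1 − cos θ)/2: cos θ = 1 − 2×0.53 = -0.060; arccos → 93.4°.
Waning ⇒ past full, so θ = 360° − 93.4° = 266.6°.

267°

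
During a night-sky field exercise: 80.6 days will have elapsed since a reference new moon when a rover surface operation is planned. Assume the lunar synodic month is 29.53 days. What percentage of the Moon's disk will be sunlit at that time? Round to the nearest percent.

56%

80.6/29.53 = 2.729 lunations, so 2 complete cycles and 21.54 d into the next.
Phase angle: θ = 360°·(21.54 d)/(29.53 d) = 262.6°.
cos 262.6° = (-0.129), so f = (1 − (-0.129))/2 = 0.564, so 56%.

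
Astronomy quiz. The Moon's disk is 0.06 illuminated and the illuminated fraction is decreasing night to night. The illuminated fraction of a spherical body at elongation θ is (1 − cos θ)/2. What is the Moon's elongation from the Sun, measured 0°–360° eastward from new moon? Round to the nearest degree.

From f = (1 − cos θ)/2: cos θ = 1 − 2×0.06 = 0.880; arccos → 28.4°.
Waning ⇒ past full, so θ = 360° − 28.4° = 331.6°.

332°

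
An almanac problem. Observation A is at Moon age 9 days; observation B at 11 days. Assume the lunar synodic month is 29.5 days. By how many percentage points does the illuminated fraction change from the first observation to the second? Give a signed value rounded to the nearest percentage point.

+18 percentage points

First observation: θ = 360°·9/29.5 = 109.8°, so f = 0.670.
Second observation: θ = 134.2°, f = 0.849.
Δf = 0.849 − 0.670 = +0.179, i.e. +18 pp.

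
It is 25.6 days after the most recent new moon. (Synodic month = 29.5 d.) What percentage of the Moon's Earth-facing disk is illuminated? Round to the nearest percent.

16%

Phase angle: θ = 360°·(25.6 d)/(29.5 d) = 312.4°.
With cos θ = 0.674, the lit fraction is (1 − 0.674)/2 ≈ 0.163, so 16%.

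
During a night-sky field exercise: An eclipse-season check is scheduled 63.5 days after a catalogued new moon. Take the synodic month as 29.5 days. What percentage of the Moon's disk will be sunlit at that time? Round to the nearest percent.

21%

Reduce mod P: 63.5 − 2×29.5 = 4.50 d into the current lunation.
Elongation θ = 360° × 4.50/29.5 ≈ 54.9°.
cos 54.9° = 0.575, so f = (1 − 0.575)/2 = 0.213, so 21%.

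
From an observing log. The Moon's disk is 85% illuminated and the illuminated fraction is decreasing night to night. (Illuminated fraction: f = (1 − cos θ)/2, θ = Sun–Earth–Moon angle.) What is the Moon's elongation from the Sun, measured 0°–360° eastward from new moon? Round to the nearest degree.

Invert f = (1 − cos θ)/2 to get cos θ = 1 − 2(0.85) = -0.700, hence θ₀ = arccos -0.700 = 134.4°.
A waning Moon lies in 180°–360°, so θ = 360° − 134.4° = 225.6°.

226°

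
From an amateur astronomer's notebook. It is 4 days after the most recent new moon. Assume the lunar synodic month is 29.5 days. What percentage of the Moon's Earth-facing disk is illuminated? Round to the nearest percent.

The Moon has covered 4/29.5 of its cycle, so θ ≈ 360° × 4/29.5 = 48.8°.
Illuminated fraction = (1 − cos 48.8°)/2 = (1 − 0.659)/2 ≈ 0.171, so 17%.

17%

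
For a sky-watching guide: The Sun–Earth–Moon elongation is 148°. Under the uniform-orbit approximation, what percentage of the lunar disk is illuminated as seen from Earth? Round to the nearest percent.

92%

cos 148° = (-0.848), so f = (1 − (-0.848))/2 = 0.924, i.e. 92%.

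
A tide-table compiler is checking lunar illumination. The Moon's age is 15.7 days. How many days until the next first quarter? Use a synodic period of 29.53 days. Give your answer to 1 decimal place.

21.2 days

First quarter occurs at elongation 90°, i.e. at age 29.53 × 90/360 = 7.383 d.
This lunation's first quarter (7.383 d) has passed, so add one period: 36.913 − 15.7 = 21.213 days.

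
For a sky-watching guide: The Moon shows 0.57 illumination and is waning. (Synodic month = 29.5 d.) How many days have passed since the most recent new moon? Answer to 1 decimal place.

21.5 days

From f = (1 − cos θ)/2: cos θ = 1 − 2×0.57 = -0.140; arccos → 98.0°.
A waning Moon lies in 180°–360°, so θ = 360° − 98.0° = 262.0°.
Age = 29.5 × 262.0°/360° ≈ 21.47 days.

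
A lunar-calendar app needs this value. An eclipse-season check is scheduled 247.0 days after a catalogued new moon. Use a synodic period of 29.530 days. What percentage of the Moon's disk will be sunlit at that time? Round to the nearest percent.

83%

247.0/29.530 = 8.364 lunations, so 8 complete cycles and 10.76 d into the next.
Phase angle: θ = 360°·(10.76 d)/(29.530 d) = 131.2°.
Illuminated fraction = (1 − cos 131.2°)/2 = (1 − (-0.658))/2 ≈ 0.829, so 83%.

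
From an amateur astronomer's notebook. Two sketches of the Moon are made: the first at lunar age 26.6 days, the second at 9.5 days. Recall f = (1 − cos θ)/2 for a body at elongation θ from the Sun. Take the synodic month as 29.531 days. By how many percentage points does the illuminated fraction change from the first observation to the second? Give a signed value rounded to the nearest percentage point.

First observation: θ = 360°·26.6/29.531 = 324.3°, so f = 0.094.
Second observation: θ = 115.8°, f = 0.718.
Δf = 0.718 − 0.094 = +0.624, i.e. +62 pp.

+62 pp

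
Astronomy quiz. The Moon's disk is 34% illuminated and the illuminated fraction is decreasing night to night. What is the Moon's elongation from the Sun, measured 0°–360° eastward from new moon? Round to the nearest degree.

289°

Invert f = (1 − cos θ)/2 to get cos θ = 1 − 2(0.34) = 0.320, hence θ₀ = arccos 0.320 = 71.3°.
Since the Moon is past full (waning), take the reflex angle: θ = 360° − 71.3° = 288.7°.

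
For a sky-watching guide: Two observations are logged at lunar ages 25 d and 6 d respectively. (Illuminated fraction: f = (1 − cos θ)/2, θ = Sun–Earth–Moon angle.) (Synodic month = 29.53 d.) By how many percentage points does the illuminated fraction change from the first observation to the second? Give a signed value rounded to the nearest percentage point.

+14 pp

θ₁ = 360° × 25/29.53 = 304.8°, f₁ = (1 − cos θ₁)/2 = 0.215.
θ₂ = 360° × 6/29.53 = 73.1°, f₂ = (1 − cos θ₂)/2 = 0.355.
Change = f₂ − f₁ = +0.140 → +14 percentage points.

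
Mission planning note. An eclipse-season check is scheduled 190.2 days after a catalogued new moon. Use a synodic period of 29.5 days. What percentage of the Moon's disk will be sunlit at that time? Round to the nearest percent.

97%

Reduce mod P: 190.2 − 6×29.5 = 13.20 d into the current lunation.
Phase angle: θ = 360°·(13.20 d)/(29.5 d) = 161.1°.
With cos θ = (-0.946), the lit fraction is (1 − (-0.946))/2 ≈ 0.973, so 97%.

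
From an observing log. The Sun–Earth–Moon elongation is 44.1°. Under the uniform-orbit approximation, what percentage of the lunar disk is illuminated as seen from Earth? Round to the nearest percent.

f = (1 − cos 44.1°)/2 = (1 − 0.718)/2 ≈ 0.141, i.e. 14%.

14%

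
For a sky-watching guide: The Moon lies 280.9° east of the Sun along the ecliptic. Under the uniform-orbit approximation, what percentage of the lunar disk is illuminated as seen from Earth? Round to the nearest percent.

41%

Half-versine of 280.9°: (1 − 0.189)/2 = 0.405, i.e. 41%.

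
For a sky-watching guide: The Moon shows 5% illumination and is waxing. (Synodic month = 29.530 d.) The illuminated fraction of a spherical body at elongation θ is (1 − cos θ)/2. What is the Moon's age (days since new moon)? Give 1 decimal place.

2.1 days

Invert f = (1 − cos θ)/2 to get cos θ = 1 − 2(0.05) = 0.900, hence θ₀ = arccos 0.900 = 25.8°.
Waxing ⇒ before full, so θ = 25.8°.
Age = 29.530 × 25.8°/360° ≈ 2.12 days.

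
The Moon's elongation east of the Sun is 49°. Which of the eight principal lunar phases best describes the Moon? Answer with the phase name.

waxing crescent

The waxing crescent sector spans roughly 22°–68°; 49° falls inside it.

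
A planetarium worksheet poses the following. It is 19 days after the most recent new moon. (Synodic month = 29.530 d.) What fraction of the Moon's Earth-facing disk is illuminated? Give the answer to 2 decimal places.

0.81

Elongation θ = 360° × 19/29.530 ≈ 231.6°.
cos 231.6° = (-0.621), so f = (1 − (-0.621))/2 = 0.810.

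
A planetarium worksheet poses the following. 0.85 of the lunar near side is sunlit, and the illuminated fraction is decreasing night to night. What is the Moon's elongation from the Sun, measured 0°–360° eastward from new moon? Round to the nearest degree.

226°

Invert f = (1 − cos θ)/2 to get cos θ = 1 − 2(0.85) = -0.700, hence θ₀ = arccos -0.700 = 134.4°.
A waning Moon lies in 180°–360°, so θ = 360° − 134.4° = 225.6°.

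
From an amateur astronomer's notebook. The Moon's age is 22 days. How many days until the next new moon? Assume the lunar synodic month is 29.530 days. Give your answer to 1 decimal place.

7.5 days

One full lunation from the last new moon is 29.530 d; remaining = 29.530 − 22 = 7.530 d.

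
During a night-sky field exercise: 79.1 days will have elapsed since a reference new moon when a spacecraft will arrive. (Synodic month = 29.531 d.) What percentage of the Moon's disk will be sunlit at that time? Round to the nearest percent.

79.1 d spans 2 complete synodic months (2 × 29.531 = 59.06 d) plus 20.04 d.
Elongation θ = 360° × 20.04/29.531 ≈ 244.3°.
Illuminated fraction = (1 − cos 244.3°)/2 = (1 − (-0.434))/2 ≈ 0.717, so 72%.

72%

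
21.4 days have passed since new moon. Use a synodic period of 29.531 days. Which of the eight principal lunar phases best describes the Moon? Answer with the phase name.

At 21.4/29.531 of the cycle, θ ≈ 261° — the last quarter range.

last quarter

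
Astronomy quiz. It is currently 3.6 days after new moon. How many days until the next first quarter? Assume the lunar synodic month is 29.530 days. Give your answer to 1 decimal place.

First quarter is 0.25 of the way through the cycle: age 0.25 × 29.530 = 7.383 d.
So 3.783 days remain (7.383 − 3.6).

3.8 days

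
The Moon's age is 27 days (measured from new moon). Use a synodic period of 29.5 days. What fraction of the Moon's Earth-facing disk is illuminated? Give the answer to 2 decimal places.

0.07

Elongation θ = 360° × 27/29.5 ≈ 329.5°.
With cos θ = 0.862, the lit fraction is (1 − 0.862)/2 ≈ 0.069.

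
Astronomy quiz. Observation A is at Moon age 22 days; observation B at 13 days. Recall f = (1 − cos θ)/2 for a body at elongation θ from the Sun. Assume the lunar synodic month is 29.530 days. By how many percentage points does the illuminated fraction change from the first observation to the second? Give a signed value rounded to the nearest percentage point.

+45 pp

θ₁ = 360° × 22/29.530 = 268.2°, f₁ = (1 − cos θ₁)/2 = 0.516.
θ₂ = 360° × 13/29.530 = 158.5°, f₂ = (1 − cos θ₂)/2 = 0.965.
Change = f₂ − f₁ = +0.449 → +45 percentage points.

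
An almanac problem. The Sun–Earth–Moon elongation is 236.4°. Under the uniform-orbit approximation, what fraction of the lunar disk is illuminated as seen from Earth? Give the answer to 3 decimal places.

cos 236.4° = (-0.553), so f = (1 − (-0.553))/2 = 0.777.

0.777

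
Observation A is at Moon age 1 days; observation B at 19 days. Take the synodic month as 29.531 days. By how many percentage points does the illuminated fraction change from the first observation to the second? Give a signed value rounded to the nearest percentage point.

First observation: θ = 360°·1/29.531 = 12.2°, so f = 0.011.
Second observation: θ = 231.6°, f = 0.810.
Δf = 0.810 − 0.011 = +0.799, i.e. +80 pp.

+80 percentage points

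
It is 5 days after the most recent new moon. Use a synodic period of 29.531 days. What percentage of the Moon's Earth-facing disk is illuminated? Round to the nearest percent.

Phase angle: θ = 360°·(5 d)/(29.531 d) = 61.0°.
With cos θ = 0.486, the lit fraction is (1 − 0.486)/2 ≈ 0.257, so 26%.

26%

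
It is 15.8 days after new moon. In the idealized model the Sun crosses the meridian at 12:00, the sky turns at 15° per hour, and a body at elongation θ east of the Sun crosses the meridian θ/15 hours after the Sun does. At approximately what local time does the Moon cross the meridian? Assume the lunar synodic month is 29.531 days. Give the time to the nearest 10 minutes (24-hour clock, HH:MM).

00:50

The Moon has covered 15.8/29.531 of its cycle, so θ ≈ 360° × 15.8/29.531 = 192.6°.
The Moon trails the Sun by θ/15 = 192.6/15 ≈ 12.84 hours.
12:00 + 12.841 h ≈ 00:50 → 00:50 to the nearest ten minutes.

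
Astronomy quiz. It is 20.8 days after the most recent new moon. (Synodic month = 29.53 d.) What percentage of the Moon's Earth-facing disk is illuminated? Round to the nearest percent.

64%

Phase angle: θ = 360°·(20.8 d)/(29.53 d) = 253.6°.
Illuminated fraction = (1 − cos 253.6°)/2 = (1 − (-0.283))/2 ≈ 0.641, so 64%.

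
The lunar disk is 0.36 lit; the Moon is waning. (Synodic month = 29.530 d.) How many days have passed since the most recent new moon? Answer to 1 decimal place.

From f = (1 − cos θ)/2: cos θ = 1 − 2×0.36 = 0.280; arccos → 73.7°.
Waning ⇒ past full, so θ = 360° − 73.7° = 286.3°.
At 360°/29.530 d per day, 286.3° corresponds to 23.48 days.

23.5 days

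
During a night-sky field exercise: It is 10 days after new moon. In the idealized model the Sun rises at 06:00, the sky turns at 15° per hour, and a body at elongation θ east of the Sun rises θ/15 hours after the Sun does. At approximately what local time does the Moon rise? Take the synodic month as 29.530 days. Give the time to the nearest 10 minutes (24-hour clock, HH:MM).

Phase angle: θ = 360°·(10 d)/(29.530 d) = 121.9°.
Delay after the Sun = 121.9° / (15°/h) ≈ 8.13 h.
06:00 + 8.127 h ≈ 14:08 → 14:10 to the nearest ten minutes.

14:10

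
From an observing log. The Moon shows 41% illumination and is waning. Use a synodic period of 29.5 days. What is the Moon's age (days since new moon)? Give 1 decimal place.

Invert f = (1 − cos θ)/2 to get cos θ = 1 − 2(0.41) = 0.180, hence θ₀ = arccos 0.180 = 79.6°.
Since the Moon is past full (waning), take the reflex angle: θ = 360° − 79.6° = 280.4°.
At 360°/29.5 d per day, 280.4° corresponds to 22.97 days.

23.0 days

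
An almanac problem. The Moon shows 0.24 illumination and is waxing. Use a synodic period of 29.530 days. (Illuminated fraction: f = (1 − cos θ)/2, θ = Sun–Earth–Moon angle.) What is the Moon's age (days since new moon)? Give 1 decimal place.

4.8 days

From f = (1 − cos θ)/2: cos θ = 1 − 2×0.24 = 0.520; arccos → 58.7°.
Waxing ⇒ before full, so θ = 58.7°.
At 360°/29.530 d per day, 58.7° corresponds to 4.81 days.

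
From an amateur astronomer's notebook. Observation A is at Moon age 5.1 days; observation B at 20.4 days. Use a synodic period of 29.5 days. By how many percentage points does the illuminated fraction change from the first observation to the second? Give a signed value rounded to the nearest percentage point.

First observation: θ = 360°·5.1/29.5 = 62.2°, so f = 0.267.
Second observation: θ = 248.9°, f = 0.680.
Δf = 0.680 − 0.267 = +0.413, i.e. +41 pp.

+41 percentage points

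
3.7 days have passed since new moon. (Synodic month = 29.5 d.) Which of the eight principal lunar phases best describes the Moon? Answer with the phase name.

waxing crescent

θ ≈ 360° × 3.7/29.5 = 45°, which falls in the waxing crescent sector.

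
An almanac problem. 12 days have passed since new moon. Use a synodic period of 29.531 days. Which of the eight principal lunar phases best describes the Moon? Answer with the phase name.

At 12/29.531 of the cycle, θ ≈ 146° — the waxing gibbous range.

waxing gibbous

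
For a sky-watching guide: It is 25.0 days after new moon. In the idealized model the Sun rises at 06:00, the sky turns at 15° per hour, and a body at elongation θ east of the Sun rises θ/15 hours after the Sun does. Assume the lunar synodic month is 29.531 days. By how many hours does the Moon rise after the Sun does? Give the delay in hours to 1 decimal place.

Phase angle: θ = 360°·(25.0 d)/(29.531 d) = 304.8°.
Delay after the Sun = 304.8° / (15°/h) ≈ 20.32 h.
So the Moon rises 20.32 h after the Sun.

20.3 h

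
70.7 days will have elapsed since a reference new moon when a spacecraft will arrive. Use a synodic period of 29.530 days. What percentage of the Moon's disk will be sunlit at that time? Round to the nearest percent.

70.7 d spans 2 complete synodic months (2 × 29.530 = 59.06 d) plus 11.64 d.
The Moon has covered 11.64/29.530 of its cycle, so θ ≈ 360° × 11.64/29.530 = 141.9°.
With cos θ = (-0.787), the lit fraction is (1 − (-0.787))/2 ≈ 0.893, so 89%.

89%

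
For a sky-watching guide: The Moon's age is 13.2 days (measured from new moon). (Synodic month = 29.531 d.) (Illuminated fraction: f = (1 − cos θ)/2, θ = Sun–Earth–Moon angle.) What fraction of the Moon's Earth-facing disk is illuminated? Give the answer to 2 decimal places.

Phase angle: θ = 360°·(13.2 d)/(29.531 d) = 160.9°.
With cos θ = (-0.945), the lit fraction is (1 − (-0.945))/2 ≈ 0.973.

0.97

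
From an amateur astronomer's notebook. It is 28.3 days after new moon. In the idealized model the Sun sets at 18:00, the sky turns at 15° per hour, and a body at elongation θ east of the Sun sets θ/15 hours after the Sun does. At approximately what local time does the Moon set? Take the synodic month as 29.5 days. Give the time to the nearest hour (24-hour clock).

17:00

Phase angle: θ = 360°·(28.3 d)/(29.5 d) = 345.4°.
Delay after the Sun = 345.4° / (15°/h) ≈ 23.02 h.
18:00 + 23.02 h ≈ 17:01 → 17:00 to the nearest hour.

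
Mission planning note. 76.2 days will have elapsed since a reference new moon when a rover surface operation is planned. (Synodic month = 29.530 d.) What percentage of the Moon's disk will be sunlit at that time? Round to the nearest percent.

76.2/29.530 = 2.580 lunations, so 2 complete cycles and 17.14 d into the next.
Elongation θ = 360° × 17.14/29.530 ≈ 209.0°.
Illuminated fraction = (1 − cos 209.0°)/2 = (1 − (-0.875))/2 ≈ 0.938, so 94%.

94%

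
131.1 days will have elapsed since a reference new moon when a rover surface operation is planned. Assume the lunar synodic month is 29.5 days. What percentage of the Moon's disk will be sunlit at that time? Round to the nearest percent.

Reduce mod P: 131.1 − 4×29.5 = 13.10 d into the current lunation.
Elongation θ = 360° × 13.10/29.5 ≈ 159.9°.
With cos θ = (-0.939), the lit fraction is (1 − (-0.939))/2 ≈ 0.969, so 97%.

97%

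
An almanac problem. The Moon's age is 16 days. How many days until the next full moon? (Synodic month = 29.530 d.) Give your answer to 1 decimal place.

Full moon occurs at elongation 180°, i.e. at age 29.530 × 180/360 = 14.765 d.
This lunation's full moon (14.765 d) has passed, so add one period: 44.295 − 16 = 28.295 days.

28.3 days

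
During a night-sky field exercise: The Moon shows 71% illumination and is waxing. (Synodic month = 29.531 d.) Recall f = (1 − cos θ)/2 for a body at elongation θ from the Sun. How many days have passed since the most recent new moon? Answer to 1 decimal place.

9.4 days

cos θ = 1 − 2f = -0.420, giving a principal value of 114.8°.
Before full moon the principal value applies: θ = 114.8°.
That fraction of the synodic month is 114.8/360 × 29.531 d ≈ 9.42 d.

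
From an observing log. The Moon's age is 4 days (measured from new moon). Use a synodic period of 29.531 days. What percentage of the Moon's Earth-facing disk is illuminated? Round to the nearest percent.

17%

Elongation θ = 360° × 4/29.531 ≈ 48.8°.
Illuminated fraction = (1 − cos 48.8°)/2 = (1 − 0.659)/2 ≈ 0.170, so 17%.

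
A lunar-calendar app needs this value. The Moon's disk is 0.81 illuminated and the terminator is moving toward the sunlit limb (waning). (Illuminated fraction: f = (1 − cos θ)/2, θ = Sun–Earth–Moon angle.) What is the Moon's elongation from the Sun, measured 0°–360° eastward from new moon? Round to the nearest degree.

232°

From f = (1 − cos θ)/2: cos θ = 1 − 2×0.81 = -0.620; arccos → 128.3°.
Since the Moon is past full (waning), take the reflex angle: θ = 360° − 128.3° = 231.7°.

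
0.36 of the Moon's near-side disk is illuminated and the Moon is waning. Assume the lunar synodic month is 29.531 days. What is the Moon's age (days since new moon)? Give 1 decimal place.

From f = (1 − cos θ)/2: cos θ = 1 − 2×0.36 = 0.280; arccos → 73.7°.
Since the Moon is past full (waning), take the reflex angle: θ = 360° − 73.7° = 286.3°.
That fraction of the synodic month is 286.3/360 × 29.531 d ≈ 23.48 d.

23.5 days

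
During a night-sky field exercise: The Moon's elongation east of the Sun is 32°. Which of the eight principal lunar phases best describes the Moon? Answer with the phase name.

32° lies in the waxing crescent sector of the 8-phase cycle.

waxing crescent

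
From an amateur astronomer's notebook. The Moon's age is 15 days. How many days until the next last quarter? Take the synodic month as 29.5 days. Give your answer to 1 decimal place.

7.1 days

Last quarter is 0.75 of the way through the cycle: age 0.75 × 29.5 = 22.125 d.
So 7.125 days remain (22.125 − 15).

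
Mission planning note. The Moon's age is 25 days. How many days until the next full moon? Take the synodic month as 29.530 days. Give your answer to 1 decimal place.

19.3 days

Full moon is 0.5 of the way through the cycle: age 0.5 × 29.530 = 14.765 d.
This lunation's full moon (14.765 d) has passed, so add one period: 44.295 − 25 = 19.295 days.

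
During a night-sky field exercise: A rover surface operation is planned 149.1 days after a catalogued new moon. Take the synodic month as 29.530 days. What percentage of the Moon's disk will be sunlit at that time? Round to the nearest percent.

2%

149.1/29.530 = 5.049 lunations, so 5 complete cycles and 1.45 d into the next.
The Moon has covered 1.45/29.530 of its cycle, so θ ≈ 360° × 1.45/29.530 = 17.7°.
With cos θ = 0.953, the lit fraction is (1 − 0.953)/2 ≈ 0.024, so 2%.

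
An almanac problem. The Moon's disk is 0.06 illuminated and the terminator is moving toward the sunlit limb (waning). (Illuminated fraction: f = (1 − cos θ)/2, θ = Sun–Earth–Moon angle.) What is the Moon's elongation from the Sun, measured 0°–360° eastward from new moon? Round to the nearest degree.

Invert f = (1 − cos θ)/2 to get cos θ = 1 − 2(0.06) = 0.880, hence θ₀ = arccos 0.880 = 28.4°.
A waning Moon lies in 180°–360°, so θ = 360° − 28.4° = 331.6°.

332°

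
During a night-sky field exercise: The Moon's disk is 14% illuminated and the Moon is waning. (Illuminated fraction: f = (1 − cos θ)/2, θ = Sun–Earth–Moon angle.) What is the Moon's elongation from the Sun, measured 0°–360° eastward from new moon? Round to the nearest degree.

cos θ = 1 − 2f = 0.720, giving a principal value of 43.9°.
A waning Moon lies in 180°–360°, so θ = 360° − 43.9° = 316.1°.

316°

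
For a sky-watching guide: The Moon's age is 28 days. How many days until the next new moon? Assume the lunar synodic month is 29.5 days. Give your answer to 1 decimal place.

1.5 days

The next new moon completes the synodic month: 29.5 − 28 = 1.500 days.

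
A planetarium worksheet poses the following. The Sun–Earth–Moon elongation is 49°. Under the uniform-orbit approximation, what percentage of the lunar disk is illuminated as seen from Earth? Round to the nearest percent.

f = (1 − cos 49°)/2 = (1 − 0.656)/2 ≈ 0.172, i.e. 17%.

17%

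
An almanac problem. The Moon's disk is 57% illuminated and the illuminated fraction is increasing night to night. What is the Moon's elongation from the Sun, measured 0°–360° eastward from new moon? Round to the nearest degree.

98°

cos θ = 1 − 2f = -0.140, giving a principal value of 98.0°.
The Moon is waxing (0°–180°), so θ = 98.0° directly.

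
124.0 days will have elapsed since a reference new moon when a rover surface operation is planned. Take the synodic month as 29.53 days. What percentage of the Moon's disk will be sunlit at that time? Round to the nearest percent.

34%

124.0/29.53 = 4.199 lunations, so 4 complete cycles and 5.88 d into the next.
Phase angle: θ = 360°·(5.88 d)/(29.53 d) = 71.7°.
cos 71.7° = 0.314, so f = (1 − 0.314)/2 = 0.343, so 34%.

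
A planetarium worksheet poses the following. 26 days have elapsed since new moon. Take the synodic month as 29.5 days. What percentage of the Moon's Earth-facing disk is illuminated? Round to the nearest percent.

13%

Elongation θ = 360° × 26/29.5 ≈ 317.3°.
Illuminated fraction = (1 − cos 317.3°)/2 = (1 − 0.735)/2 ≈ 0.133, so 13%.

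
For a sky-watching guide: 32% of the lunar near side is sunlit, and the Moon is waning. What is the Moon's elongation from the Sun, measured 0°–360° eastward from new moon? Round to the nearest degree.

291°

From f = (1 − cos θ)/2: cos θ = 1 − 2×0.32 = 0.360; arccos → 68.9°.
A waning Moon lies in 180°–360°, so θ = 360° − 68.9° = 291.1°.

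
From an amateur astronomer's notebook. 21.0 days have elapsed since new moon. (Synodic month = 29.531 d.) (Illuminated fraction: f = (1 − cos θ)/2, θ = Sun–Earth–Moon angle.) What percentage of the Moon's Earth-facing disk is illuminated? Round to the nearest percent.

62%

Phase angle: θ = 360°·(21.0 d)/(29.531 d) = 256.0°.
With cos θ = (-0.242), the lit fraction is (1 − (-0.242))/2 ≈ 0.621, so 62%.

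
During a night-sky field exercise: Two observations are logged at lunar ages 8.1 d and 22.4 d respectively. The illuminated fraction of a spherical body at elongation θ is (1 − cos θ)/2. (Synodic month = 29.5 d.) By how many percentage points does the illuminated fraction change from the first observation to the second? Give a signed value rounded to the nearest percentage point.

First observation: θ = 360°·8.1/29.5 = 98.8°, so f = 0.577.
Second observation: θ = 273.4°, f = 0.471.
Δf = 0.471 − 0.577 = -0.106, i.e. -11 pp.

-11 pp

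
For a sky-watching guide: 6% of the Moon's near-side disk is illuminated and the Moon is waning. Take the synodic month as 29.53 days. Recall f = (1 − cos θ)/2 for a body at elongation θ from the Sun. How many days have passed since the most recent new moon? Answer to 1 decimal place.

From f = (1 − cos θ)/2: cos θ = 1 − 2×0.06 = 0.880; arccos → 28.4°.
Since the Moon is past full (waning), take the reflex angle: θ = 360° − 28.4° = 331.6°.
Age = 29.53 × 331.6°/360° ≈ 27.20 days.

27.2 days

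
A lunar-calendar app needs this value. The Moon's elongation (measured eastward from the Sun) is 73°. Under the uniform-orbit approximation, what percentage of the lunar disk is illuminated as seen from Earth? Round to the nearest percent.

Half-versine of 73°: (1 − 0.292)/2 = 0.354, i.e. 35%.

35%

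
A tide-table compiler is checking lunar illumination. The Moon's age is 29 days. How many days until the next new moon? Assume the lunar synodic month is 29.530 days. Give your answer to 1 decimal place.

0.5 days

One full lunation from the last new moon is 29.530 d; remaining = 29.530 − 29 = 0.530 d.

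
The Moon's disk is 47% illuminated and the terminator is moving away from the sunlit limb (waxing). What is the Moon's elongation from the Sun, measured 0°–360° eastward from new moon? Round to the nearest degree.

87°

From f = (1 − cos θ)/2: cos θ = 1 − 2×0.47 = 0.060; arccos → 86.6°.
Before full moon the principal value applies: θ = 86.6°.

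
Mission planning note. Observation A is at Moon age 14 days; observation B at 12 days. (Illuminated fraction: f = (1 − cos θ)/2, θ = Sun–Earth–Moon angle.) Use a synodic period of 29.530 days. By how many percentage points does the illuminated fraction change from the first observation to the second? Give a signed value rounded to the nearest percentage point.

-8 pp

θ₁ = 360° × 14/29.530 = 170.7°, f₁ = (1 − cos θ₁)/2 = 0.993.
θ₂ = 360° × 12/29.530 = 146.3°, f₂ = (1 − cos θ₂)/2 = 0.916.
Change = f₂ − f₁ = -0.077 → -8 percentage points.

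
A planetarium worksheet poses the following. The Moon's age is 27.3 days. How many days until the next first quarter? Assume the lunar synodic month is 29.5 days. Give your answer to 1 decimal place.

9.6 days

First quarter is 0.25 of the way through the cycle: age 0.25 × 29.5 = 7.375 d.
Already past this cycle's first quarter; the next is at 7.375 + 29.5 = 36.875 d, so 36.875 − 27.3 = 9.575 days.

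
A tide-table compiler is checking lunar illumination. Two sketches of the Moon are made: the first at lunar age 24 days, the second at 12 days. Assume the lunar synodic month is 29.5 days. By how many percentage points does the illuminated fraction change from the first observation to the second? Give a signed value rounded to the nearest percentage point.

θ₁ = 360° × 24/29.5 = 292.9°, f₁ = (1 − cos θ₁)/2 = 0.306.
θ₂ = 360° × 12/29.5 = 146.4°, f₂ = (1 − cos θ₂)/2 = 0.917.
Change = f₂ − f₁ = +0.611 → +61 percentage points.

+61 pp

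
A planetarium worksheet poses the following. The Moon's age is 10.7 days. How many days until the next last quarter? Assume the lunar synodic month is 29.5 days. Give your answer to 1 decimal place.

Last quarter occurs at elongation 270°, i.e. at age 29.5 × 270/360 = 22.125 d.
That is 22.125 − 10.7 = 11.425 days ahead.

11.4 days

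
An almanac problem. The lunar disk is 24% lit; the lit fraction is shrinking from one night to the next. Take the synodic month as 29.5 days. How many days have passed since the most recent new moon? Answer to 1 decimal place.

24.7 days

Invert f = (1 − cos θ)/2 to get cos θ = 1 − 2(0.24) = 0.520, hence θ₀ = arccos 0.520 = 58.7°.
A waning Moon lies in 180°–360°, so θ = 360° − 58.7° = 301.3°.
Age = 29.5 × 301.3°/360° ≈ 24.69 days.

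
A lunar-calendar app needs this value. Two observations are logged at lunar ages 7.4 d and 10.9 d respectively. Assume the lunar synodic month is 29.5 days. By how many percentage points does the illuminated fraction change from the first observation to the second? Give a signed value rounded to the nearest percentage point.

+34 pp

θ₁ = 360° × 7.4/29.5 = 90.3°, f₁ = (1 − cos θ₁)/2 = 0.503.
θ₂ = 360° × 10.9/29.5 = 133.0°, f₂ = (1 − cos θ₂)/2 = 0.841.
Change = f₂ − f₁ = +0.338 → +34 percentage points.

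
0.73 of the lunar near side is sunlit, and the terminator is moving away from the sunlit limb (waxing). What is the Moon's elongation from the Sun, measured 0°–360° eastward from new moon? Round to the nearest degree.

117°

From f = (1 − cos θ)/2: cos θ = 1 − 2×0.73 = -0.460; arccos → 117.4°.
Before full moon the principal value applies: θ = 117.4°.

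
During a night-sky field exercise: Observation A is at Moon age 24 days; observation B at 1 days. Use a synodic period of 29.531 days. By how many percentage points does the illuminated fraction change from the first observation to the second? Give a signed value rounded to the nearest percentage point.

-30 percentage points

θ₁ = 360° × 24/29.531 = 292.6°, f₁ = (1 − cos θ₁)/2 = 0.308.
θ₂ = 360° × 1/29.531 = 12.2°, f₂ = (1 − cos θ₂)/2 = 0.011.
Change = f₂ − f₁ = -0.297 → -30 percentage points.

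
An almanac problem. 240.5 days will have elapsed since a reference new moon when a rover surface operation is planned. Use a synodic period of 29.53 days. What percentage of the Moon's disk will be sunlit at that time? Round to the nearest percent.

Reduce mod P: 240.5 − 8×29.53 = 4.26 d into the current lunation.
The Moon has covered 4.26/29.53 of its cycle, so θ ≈ 360° × 4.26/29.53 = 51.9°.
With cos θ = 0.617, the lit fraction is (1 − 0.617)/2 ≈ 0.192, so 19%.

19%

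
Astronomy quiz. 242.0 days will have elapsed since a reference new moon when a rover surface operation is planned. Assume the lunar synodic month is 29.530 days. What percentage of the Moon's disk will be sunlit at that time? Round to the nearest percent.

33%

Reduce mod P: 242.0 − 8×29.530 = 5.76 d into the current lunation.
The Moon has covered 5.76/29.530 of its cycle, so θ ≈ 360° × 5.76/29.530 = 70.2°.
cos 70.2° = 0.338, so f = (1 − 0.338)/2 = 0.331, so 33%.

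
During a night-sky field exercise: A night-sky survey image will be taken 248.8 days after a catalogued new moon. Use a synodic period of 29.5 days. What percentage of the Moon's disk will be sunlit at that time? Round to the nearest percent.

248.8/29.5 = 8.434 lunations, so 8 complete cycles and 12.80 d into the next.
Phase angle: θ = 360°·(12.80 d)/(29.5 d) = 156.2°.
cos 156.2° = (-0.915), so f = (1 − (-0.915))/2 = 0.957, so 96%.

96%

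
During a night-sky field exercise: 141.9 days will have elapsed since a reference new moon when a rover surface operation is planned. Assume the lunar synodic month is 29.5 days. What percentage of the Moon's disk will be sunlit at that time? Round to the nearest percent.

Reduce mod P: 141.9 − 4×29.5 = 23.90 d into the current lunation.
Elongation θ = 360° × 23.90/29.5 ≈ 291.7°.
With cos θ = 0.369, the lit fraction is (1 − 0.369)/2 ≈ 0.315, so 32%.

32%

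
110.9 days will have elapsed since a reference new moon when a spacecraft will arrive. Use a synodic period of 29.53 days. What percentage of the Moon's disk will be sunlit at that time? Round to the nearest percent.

Reduce mod P: 110.9 − 3×29.53 = 22.31 d into the current lunation.
Phase angle: θ = 360°·(22.31 d)/(29.53 d) = 272.0°.
Illuminated fraction = (1 − cos 272.0°)/2 = (1 − 0.035)/2 ≈ 0.483, so 48%.

48%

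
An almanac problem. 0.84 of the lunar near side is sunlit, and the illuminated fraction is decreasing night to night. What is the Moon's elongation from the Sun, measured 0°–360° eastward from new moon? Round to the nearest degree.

227°

Invert f = (1 − cos θ)/2 to get cos θ = 1 − 2(0.84) = -0.680, hence θ₀ = arccos -0.680 = 132.8°.
A waning Moon lies in 180°–360°, so θ = 360° − 132.8° = 227.2°.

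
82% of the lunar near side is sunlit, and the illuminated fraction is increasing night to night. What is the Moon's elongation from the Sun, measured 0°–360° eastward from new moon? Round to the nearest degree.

From f = (1 − cos θ)/2: cos θ = 1 − 2×0.82 = -0.640; arccos → 129.8°.
Before full moon the principal value applies: θ = 129.8°.

130°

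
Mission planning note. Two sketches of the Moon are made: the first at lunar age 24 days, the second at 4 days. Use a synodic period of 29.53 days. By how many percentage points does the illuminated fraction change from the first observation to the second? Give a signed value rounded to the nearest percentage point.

-14 pp

θ₁ = 360° × 24/29.53 = 292.6°, f₁ = (1 − cos θ₁)/2 = 0.308.
θ₂ = 360° × 4/29.53 = 48.8°, f₂ = (1 − cos θ₂)/2 = 0.170.
Change = f₂ − f₁ = -0.138 → -14 percentage points.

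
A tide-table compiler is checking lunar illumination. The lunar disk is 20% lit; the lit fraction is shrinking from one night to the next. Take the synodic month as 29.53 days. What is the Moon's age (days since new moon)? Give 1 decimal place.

25.2 days

cos θ = 1 − 2f = 0.600, giving a principal value of 53.1°.
Waning ⇒ past full, so θ = 360° − 53.1° = 306.9°.
That fraction of the synodic month is 306.9/360 × 29.53 d ≈ 25.17 d.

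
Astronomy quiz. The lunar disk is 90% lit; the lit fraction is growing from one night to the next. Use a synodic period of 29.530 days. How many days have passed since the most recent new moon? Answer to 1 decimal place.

11.7 days

Invert f = (1 − cos θ)/2 to get cos θ = 1 − 2(0.90) = -0.800, hence θ₀ = arccos -0.800 = 143.1°.
The Moon is waxing (0°–180°), so θ = 143.1° directly.
Age = 29.530 × 143.1°/360° ≈ 11.74 days.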